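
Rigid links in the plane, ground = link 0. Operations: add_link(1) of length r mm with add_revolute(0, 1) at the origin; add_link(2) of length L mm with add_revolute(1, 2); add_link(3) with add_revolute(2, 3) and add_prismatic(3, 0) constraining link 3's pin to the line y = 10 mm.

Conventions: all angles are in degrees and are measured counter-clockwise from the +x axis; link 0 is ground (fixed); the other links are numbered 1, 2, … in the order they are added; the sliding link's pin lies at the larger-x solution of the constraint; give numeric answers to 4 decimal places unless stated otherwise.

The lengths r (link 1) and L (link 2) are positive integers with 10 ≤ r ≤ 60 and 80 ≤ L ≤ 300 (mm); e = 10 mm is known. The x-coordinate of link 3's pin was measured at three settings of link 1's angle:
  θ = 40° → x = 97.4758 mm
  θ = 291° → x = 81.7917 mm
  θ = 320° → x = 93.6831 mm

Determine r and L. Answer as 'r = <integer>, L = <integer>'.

constraint per measurement: (x − r cos θ)² + (r sin θ − e)² = L²
subtracting the θ₁ and θ₂ equations cancels the r² and L² terms:
r = (x₁² − x₂²) / (2[(x₁cos θ₁ + e sin θ₁) − (x₂cos θ₂ + e sin θ₂)]) = 22.9999 → r = 23
L² = (x₁ − r cos θ₁)² + (r sin θ₁ − e)² = 6399.9927 → L = 80.0000 → L = 80
check at θ₃=320°: x = 93.6831 (printed 93.6831) ✓

r = 23, L = 80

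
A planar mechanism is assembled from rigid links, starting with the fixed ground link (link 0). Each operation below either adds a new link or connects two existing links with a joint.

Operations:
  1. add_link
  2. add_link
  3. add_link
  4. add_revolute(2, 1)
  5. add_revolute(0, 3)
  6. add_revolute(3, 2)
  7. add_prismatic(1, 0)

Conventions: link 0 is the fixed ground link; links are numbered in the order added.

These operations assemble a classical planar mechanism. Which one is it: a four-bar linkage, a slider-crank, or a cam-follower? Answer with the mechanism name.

links: 4 (incl. ground); joints: 3 revolute, 1 prismatic, 0 higher (cam) pair, forming one closed loop
4 links, 3 revolutes + 1 prismatic in one loop → slider-crank

slider-crank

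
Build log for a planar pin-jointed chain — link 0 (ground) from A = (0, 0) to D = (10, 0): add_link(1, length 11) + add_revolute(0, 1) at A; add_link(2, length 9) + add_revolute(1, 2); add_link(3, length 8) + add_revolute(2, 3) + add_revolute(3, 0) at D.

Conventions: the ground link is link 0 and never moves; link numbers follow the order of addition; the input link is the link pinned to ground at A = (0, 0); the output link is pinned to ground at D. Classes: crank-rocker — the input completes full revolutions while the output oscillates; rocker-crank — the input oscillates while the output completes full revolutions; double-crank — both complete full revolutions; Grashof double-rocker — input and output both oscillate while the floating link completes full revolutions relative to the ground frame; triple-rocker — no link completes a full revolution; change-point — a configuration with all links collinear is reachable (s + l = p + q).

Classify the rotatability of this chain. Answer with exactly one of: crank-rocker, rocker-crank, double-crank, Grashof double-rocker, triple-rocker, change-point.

lengths: ground=10, input=11, coupler=9, output=8
sorted: s=8 (shortest), l=11 (longest), p+q=19
s + l = 19 vs p + q = 19
s + l = p + q → change-point (collinear configuration reachable)

change-point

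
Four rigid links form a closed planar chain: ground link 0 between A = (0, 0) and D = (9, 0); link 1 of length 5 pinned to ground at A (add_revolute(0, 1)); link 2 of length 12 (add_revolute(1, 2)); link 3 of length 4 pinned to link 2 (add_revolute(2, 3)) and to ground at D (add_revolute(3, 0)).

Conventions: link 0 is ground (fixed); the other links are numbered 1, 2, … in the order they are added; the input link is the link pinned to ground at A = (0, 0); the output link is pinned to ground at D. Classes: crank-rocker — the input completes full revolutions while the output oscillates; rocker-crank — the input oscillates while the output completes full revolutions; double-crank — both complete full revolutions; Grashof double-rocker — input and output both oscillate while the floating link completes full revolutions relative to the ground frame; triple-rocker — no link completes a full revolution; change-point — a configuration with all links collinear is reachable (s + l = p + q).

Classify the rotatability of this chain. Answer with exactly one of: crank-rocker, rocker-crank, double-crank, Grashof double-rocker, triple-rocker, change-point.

lengths: ground=9, input=5, coupler=12, output=4
sorted: s=4 (shortest), l=12 (longest), p+q=14
s + l = 16 vs p + q = 14
s + l > p + q → non-Grashof → no link fully rotates → triple-rocker

triple-rocker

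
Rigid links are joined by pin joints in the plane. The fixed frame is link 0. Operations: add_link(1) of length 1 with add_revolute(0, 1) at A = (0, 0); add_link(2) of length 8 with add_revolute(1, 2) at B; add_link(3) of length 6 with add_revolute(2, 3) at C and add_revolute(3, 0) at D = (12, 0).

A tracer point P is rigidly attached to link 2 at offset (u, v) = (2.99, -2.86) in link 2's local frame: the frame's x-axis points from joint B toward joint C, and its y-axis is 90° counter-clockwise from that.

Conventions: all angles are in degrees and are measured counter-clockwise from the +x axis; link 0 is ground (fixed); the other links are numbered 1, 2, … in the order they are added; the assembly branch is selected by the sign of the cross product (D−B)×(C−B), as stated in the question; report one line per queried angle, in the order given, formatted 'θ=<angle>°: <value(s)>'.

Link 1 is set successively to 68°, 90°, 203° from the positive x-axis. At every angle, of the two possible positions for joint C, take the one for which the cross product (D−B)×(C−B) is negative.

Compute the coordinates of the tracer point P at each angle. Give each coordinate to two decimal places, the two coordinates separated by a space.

A=(0,0), D=(12.00,0)
θ=68°: B = A + 1.00·(cos68°, sin68°) = (0.3746, 0.9272)
θ=68°: |BD| = 11.6623
θ=68°: circle(B,8.00) ∩ circle(D,6.00): a=7.0316, h=3.8153
θ=68°:   candidates: C₊=(7.6873,4.1714) cross=44.495; C₋=(7.0806,-3.4351) cross=-44.495
θ=68°:   branch - wants cross < 0 → take C=(7.0806,-3.4351) (cross=-44.495)
θ=68°: ex = (C−B)/|BC| = (0.8383,-0.5453); ey = (0.5453,0.8383)
θ=68°: P = B + 2.99·ex + -2.86·ey = (1.3215,-3.1006)
θ=90°: B = A + 1.00·(cos90°, sin90°) = (0.0000, 1.0000)
θ=90°: |BD| = 12.0416
θ=90°: circle(B,8.00) ∩ circle(D,6.00): a=7.1834, h=3.5211
θ=90°:   candidates: C₊=(7.4510,3.9124) cross=42.400; C₋=(6.8662,-3.1055) cross=-42.400
θ=90°:   branch - wants cross < 0 → take C=(6.8662,-3.1055) (cross=-42.400)
θ=90°: ex = (C−B)/|BC| = (0.8583,-0.5132); ey = (0.5132,0.8583)
θ=90°: P = B + 2.99·ex + -2.86·ey = (1.0985,-2.9891)
θ=203°: B = A + 1.00·(cos203°, sin203°) = (-0.9205, -0.3907)
θ=203°: |BD| = 12.9264
θ=203°: circle(B,8.00) ∩ circle(D,6.00): a=7.5463, h=2.6559
θ=203°:   candidates: C₊=(6.5420,2.4921) cross=34.332; C₋=(6.7026,-2.8173) cross=-34.332
θ=203°:   branch - wants cross < 0 → take C=(6.7026,-2.8173) (cross=-34.332)
θ=203°: ex = (C−B)/|BC| = (0.9529,-0.3033); ey = (0.3033,0.9529)
θ=203°: P = B + 2.99·ex + -2.86·ey = (1.0611,-4.0229)

θ=68°: 1.32 -3.10
θ=90°: 1.10 -2.99
θ=203°: 1.06 -4.02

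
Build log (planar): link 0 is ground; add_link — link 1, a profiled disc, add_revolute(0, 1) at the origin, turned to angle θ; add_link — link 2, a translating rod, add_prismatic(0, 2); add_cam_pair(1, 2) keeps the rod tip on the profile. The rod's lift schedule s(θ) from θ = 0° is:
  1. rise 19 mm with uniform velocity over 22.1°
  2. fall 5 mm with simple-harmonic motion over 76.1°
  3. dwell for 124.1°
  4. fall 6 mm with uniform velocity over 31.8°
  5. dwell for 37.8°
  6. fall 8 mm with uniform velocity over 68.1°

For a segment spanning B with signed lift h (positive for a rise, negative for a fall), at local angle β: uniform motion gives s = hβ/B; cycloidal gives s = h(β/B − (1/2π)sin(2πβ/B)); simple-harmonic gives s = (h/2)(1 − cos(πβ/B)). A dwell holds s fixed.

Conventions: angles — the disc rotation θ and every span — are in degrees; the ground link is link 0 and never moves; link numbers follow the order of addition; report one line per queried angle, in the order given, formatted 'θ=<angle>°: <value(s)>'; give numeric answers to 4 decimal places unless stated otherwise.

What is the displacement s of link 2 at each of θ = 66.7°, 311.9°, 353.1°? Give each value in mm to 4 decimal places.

seg 1 [0°–22.1°] uniform, h=19: full span → s += 19 → s = 19.0000
seg 2 [22.1°–98.2°] simple-harmonic, h=-5: θ=66.7° here. β=44.6, B=76.1. -5/2·(1 − cos(π·0.5861)) = -3.1678 → s = 15.8322
seg 2 [22.1°–98.2°] simple-harmonic, h=-5: full span → s += -5 → s = 14.0000
seg 3 [98.2°–222.3°] dwell: s stays 14.0000
seg 4 [222.3°–254.1°] uniform, h=-6: full span → s += -6 → s = 8.0000
seg 5 [254.1°–291.9°] dwell: s stays 8.0000
seg 6 [291.9°–360°] uniform, h=-8: θ=311.9° here. β=20, B=68.1. -8·20/68.1 = -2.3495 → s = 5.6505
seg 6 [291.9°–360°] uniform, h=-8: θ=353.1° here. β=61.2, B=68.1. -8·61.2/68.1 = -7.1894 → s = 0.8106

θ=66.7°: 15.8322
θ=311.9°: 5.6505
θ=353.1°: 0.8106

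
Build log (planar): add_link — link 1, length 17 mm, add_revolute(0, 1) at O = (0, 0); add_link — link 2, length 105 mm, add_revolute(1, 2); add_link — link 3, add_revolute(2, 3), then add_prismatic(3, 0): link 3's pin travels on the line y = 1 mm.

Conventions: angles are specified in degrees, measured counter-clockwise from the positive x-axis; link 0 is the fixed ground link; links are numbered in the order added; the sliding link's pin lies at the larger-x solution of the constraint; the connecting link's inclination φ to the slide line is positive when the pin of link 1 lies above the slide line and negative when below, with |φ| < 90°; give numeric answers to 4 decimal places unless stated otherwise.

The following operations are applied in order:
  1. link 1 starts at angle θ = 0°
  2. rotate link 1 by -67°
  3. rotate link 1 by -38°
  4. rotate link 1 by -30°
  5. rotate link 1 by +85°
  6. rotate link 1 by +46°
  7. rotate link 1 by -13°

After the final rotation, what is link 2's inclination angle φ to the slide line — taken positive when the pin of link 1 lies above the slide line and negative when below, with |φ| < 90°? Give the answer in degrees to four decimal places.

geometry: r = 17 mm, L = 105 mm, e = 1 mm; θ starts at 0°
rotate link 1 by -67°: θ ← 0° -67° = -67°
rotate link 1 by -38°: θ ← -67° -38° = -105°
rotate link 1 by -30°: θ ← -105° -30° = -135°
rotate link 1 by +85°: θ ← -135° +85° = -50°
rotate link 1 by +46°: θ ← -50° +46° = -4°
rotate link 1 by -13°: θ ← -4° -13° = -17°
h = r sin θ − e = -4.970319 − 1 = -5.970319
sin φ = h / L = -5.970319 / 105 = -0.05686018
φ = arcsin(-0.05686018) = -3.259606°

-3.2596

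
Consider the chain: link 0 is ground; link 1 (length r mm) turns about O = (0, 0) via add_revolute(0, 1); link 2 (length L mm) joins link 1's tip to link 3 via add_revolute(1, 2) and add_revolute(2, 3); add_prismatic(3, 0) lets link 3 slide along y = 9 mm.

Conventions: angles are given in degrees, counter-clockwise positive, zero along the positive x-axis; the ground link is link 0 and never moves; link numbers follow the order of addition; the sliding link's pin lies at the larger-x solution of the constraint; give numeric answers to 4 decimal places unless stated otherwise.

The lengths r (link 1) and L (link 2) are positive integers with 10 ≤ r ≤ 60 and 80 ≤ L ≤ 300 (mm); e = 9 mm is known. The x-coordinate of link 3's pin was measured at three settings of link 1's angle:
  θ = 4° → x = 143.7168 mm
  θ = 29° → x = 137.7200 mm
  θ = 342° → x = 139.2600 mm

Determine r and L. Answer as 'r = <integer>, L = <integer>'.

constraint per measurement: (x − r cos θ)² + (r sin θ − e)² = L²
subtracting the θ₁ and θ₂ equations cancels the r² and L² terms:
r = (x₁² − x₂²) / (2[(x₁cos θ₁ + e sin θ₁) − (x₂cos θ₂ + e sin θ₂)]) = 44.0001 → r = 44
L² = (x₁ − r cos θ₁)² + (r sin θ₁ − e)² = 10000.0007 → L = 100.0000 → L = 100
check at θ₃=342°: x = 139.2600 (printed 139.2600) ✓

r = 44, L = 100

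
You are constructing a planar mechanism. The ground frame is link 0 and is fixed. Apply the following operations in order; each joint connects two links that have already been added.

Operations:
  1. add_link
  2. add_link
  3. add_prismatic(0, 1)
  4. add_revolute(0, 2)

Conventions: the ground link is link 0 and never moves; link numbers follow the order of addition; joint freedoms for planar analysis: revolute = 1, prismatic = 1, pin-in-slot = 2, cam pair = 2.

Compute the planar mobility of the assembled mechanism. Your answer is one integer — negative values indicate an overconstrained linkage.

ground; <1,0,0>
#1 <2,0,0>
#2 <3,0,0>
P:0↔1 J1 <3,1,0>
R:0↔2 J1 <3,2,0>
3×2 − 2×2 − 1×0 = 2

M = 2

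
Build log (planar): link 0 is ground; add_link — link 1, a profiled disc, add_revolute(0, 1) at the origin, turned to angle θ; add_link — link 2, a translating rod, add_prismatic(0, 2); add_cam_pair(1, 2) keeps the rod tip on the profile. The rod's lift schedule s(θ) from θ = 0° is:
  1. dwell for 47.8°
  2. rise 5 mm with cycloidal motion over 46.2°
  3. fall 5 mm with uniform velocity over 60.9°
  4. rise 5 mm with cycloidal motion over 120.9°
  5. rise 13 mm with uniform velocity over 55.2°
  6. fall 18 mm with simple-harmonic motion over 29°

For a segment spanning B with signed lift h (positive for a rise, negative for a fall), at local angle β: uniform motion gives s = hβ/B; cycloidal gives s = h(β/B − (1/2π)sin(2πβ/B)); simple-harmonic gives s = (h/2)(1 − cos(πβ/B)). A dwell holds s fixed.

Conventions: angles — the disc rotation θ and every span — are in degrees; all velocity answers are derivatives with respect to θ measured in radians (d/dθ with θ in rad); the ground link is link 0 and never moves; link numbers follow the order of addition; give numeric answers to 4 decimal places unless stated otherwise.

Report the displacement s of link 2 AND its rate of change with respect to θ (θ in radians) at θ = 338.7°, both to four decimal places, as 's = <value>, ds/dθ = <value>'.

seg 1 [0°–47.8°] dwell: s stays 0.0000
seg 2 [47.8°–94°] cycloidal, h=5: full span → s += 5 → s = 5.0000
seg 3 [94°–154.9°] uniform, h=-5: full span → s += -5 → s = 0.0000
seg 4 [154.9°–275.8°] cycloidal, h=5: full span → s += 5 → s = 5.0000
seg 5 [275.8°–331°] uniform, h=13: full span → s += 13 → s = 18.0000
seg 6 [331°–360°] simple-harmonic, h=-18: θ=338.7° here. β=7.7, B=29. -18/2·(1 − cos(π·0.2655)) = -2.9537 → s = 15.0463
velocity in seg [331°–360°] (simple-harmonic), θ in radians: β = 7.7° = 0.1344 rad, B = 29° = 0.5061 rad; ds/dθ = (πh/(2B)) sin(πβ/B) = (π·(-18)/(2·0.5061)) sin(π·0.2655) = -41.378361 mm/rad

s = 15.0463, ds/dθ = -41.3784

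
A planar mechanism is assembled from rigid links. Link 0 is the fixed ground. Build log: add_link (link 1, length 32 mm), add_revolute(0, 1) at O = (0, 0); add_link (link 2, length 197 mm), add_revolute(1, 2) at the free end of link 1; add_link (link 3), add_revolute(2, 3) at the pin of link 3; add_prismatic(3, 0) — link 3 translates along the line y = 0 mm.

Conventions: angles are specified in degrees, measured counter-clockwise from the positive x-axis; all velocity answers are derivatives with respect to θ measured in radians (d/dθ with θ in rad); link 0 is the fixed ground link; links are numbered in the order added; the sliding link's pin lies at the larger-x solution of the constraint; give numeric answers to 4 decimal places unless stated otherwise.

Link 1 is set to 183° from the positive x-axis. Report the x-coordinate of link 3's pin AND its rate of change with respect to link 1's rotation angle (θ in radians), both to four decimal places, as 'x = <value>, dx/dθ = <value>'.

geometry: r = 32 mm, L = 197 mm, e = 0 mm
crank pin P = (r cos θ, r sin θ) = (-31.956145, -1.674751)
h = r sin θ − e = -1.674751 − 0 = -1.674751
x = r cos θ + √(L² − h²) = -31.956145 + 196.992881 = 165.036736
dx/dθ = −r sin θ − h·r cos θ/√(L² − h²) (θ in radians; h = -1.674751) = 1.403073

x = 165.0367, dx/dθ = 1.4031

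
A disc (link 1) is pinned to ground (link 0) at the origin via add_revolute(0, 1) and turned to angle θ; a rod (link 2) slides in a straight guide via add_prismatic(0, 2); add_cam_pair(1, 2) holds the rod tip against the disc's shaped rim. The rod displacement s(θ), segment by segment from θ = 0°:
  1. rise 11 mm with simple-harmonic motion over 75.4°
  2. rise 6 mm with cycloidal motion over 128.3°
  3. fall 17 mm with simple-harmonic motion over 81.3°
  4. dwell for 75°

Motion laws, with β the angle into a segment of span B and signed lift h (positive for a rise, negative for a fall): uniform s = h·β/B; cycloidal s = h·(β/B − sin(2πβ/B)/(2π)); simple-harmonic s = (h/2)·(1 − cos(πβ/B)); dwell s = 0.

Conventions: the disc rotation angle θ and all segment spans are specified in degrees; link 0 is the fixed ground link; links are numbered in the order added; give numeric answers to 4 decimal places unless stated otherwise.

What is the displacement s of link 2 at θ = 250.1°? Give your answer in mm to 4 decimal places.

segment 1 (0° to 75.4°, simple-harmonic, h = 11) is passed completely: s = 0.0000 + (11) = 11.0000
segment 2 (75.4° to 203.7°, cycloidal, h = 6) is passed completely: s = 11.0000 + (6) = 17.0000
θ = 250.1° falls in segment 3 (203.7° to 285°, simple-harmonic, h = -17): β = 250.1 − 203.7 = 46.4°, B = 81.3°; Δs = -17/2·(1 − cos(π·0.5707)) = -10.3731; s = 17.0000 − 10.3731 = 6.6269

6.6269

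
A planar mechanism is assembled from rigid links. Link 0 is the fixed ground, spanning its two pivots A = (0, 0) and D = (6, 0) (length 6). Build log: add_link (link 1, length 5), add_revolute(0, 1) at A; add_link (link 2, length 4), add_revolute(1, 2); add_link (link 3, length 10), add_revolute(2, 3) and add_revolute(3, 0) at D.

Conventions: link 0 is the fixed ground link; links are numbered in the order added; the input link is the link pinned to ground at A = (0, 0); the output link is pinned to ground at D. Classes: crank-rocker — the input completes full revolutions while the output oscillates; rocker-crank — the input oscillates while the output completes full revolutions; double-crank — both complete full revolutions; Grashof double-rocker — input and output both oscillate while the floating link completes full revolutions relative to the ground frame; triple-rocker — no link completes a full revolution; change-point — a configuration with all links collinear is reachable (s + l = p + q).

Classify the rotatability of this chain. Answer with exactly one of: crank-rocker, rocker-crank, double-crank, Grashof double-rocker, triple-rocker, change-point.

lengths: ground=6, input=5, coupler=4, output=10
sorted: s=4 (shortest), l=10 (longest), p+q=11
s + l = 14 vs p + q = 11
s + l > p + q → non-Grashof → no link fully rotates → triple-rocker

triple-rocker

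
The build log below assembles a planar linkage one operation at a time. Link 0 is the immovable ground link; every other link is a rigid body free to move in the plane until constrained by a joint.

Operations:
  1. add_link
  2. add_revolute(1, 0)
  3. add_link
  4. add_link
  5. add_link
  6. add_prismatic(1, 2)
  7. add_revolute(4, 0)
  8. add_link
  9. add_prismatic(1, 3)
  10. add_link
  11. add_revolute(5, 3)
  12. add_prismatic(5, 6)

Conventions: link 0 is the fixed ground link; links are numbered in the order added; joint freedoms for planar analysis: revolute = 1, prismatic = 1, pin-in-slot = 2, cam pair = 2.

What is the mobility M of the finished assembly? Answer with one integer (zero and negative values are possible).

L=1 J1=0 J2=0
add link → L=2 J1=0 J2=0
R@1,0 dof=1 J1 → L=2 J1=1 J2=0
add link → L=3 J1=1 J2=0
add link → L=4 J1=1 J2=0
add link → L=5 J1=1 J2=0
P@1,2 dof=1 J1 → L=5 J1=2 J2=0
R@4,0 dof=1 J1 → L=5 J1=3 J2=0
add link → L=6 J1=3 J2=0
P@1,3 dof=1 J1 → L=6 J1=4 J2=0
add link → L=7 J1=4 J2=0
R@5,3 dof=1 J1 → L=7 J1=5 J2=0
P@5,6 dof=1 J1 → L=7 J1=6 J2=0
M=3(L−1)−2J1−J2=3·6−2·6−0=6

M = 6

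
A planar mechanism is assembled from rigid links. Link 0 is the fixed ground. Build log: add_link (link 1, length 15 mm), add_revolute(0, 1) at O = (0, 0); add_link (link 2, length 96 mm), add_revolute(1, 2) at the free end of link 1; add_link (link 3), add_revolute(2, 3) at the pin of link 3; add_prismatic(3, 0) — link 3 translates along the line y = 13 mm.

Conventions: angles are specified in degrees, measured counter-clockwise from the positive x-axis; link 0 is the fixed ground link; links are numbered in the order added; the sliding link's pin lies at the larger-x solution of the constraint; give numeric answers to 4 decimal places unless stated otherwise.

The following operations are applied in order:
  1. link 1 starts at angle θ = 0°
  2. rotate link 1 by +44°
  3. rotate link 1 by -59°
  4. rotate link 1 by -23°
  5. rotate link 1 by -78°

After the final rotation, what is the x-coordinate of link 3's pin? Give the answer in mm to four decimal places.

geometry: r = 15 mm, L = 96 mm, e = 13 mm; θ starts at 0°
rotate link 1 by +44°: θ ← 0° +44° = 44°
rotate link 1 by -59°: θ ← 44° -59° = -15°
rotate link 1 by -23°: θ ← -15° -23° = -38°
rotate link 1 by -78°: θ ← -38° -78° = -116°
crank pin P = (r cos θ, r sin θ) = (-6.575567, -13.481911)
h = r sin θ − e = -13.481911 − 13 = -26.481911
x = r cos θ + √(L² − h²) = -6.575567 + 92.275178 = 85.699610

85.6996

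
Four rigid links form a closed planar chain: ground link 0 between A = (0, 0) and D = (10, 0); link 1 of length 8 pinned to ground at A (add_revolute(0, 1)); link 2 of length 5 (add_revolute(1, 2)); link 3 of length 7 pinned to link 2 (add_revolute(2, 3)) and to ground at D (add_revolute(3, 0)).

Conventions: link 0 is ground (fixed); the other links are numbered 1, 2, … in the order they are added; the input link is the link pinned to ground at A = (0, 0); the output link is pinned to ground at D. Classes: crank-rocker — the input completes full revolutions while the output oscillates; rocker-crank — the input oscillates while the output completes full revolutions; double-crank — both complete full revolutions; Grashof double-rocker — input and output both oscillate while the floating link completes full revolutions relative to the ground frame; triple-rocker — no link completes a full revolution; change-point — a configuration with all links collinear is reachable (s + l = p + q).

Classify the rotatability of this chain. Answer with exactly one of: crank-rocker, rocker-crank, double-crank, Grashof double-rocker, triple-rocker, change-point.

lengths: ground=10, input=8, coupler=5, output=7
sorted: s=5 (shortest), l=10 (longest), p+q=15
s + l = 15 vs p + q = 15
s + l = p + q → change-point (collinear configuration reachable)

change-point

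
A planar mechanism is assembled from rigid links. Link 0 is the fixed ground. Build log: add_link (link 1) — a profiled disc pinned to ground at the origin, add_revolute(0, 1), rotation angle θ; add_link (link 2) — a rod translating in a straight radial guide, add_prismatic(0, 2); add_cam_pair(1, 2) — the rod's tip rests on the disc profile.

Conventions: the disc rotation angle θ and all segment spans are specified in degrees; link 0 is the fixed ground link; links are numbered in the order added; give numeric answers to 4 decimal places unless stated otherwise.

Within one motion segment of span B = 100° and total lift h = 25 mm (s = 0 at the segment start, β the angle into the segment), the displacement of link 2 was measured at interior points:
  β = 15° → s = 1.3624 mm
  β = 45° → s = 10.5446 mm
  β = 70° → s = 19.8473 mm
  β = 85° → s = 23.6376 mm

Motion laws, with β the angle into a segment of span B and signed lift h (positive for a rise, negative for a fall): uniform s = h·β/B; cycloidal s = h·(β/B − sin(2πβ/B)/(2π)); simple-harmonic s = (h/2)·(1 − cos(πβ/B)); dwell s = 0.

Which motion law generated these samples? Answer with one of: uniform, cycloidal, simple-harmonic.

candidates at β/B = r: uniform s = h·r (linear in β); cycloidal s = h·(r − sin(2πr)/(2π)); simple-harmonic s = (h/2)(1 − cos(πr))
β=15°: printed 1.3624 | uniform 3.7500, cycloidal 0.5310, simple-harmonic 1.3624
β=45°: printed 10.5446 | uniform 11.2500, cycloidal 10.0205, simple-harmonic 10.5446
β=70°: printed 19.8473 | uniform 17.5000, cycloidal 21.2841, simple-harmonic 19.8473
β=85°: printed 23.6376 | uniform 21.2500, cycloidal 24.4690, simple-harmonic 23.6376
only one law matches every sample → simple-harmonic

simple-harmonic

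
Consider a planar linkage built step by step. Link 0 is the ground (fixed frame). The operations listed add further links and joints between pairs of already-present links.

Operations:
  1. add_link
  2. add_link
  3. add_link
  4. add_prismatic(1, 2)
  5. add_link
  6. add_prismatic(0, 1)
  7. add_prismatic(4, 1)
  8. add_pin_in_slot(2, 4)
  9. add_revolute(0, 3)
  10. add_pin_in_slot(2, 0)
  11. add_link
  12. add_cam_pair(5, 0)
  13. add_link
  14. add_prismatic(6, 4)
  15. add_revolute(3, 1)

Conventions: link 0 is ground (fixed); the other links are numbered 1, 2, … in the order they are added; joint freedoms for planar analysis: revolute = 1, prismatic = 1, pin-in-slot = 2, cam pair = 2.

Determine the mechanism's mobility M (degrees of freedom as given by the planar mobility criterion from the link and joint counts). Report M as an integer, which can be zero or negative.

(L,J1,J2)=(1,0,0); link0 fixed
link1: (2,0,0)
link2: (3,0,0)
link3: (4,0,0)
P 1-2 [J1]: (4,1,0)
link4: (5,1,0)
P 0-1 [J1]: (5,2,0)
P 4-1 [J1]: (5,3,0)
PS 2-4 [J2]: (5,3,1)
R 0-3 [J1]: (5,4,1)
PS 2-0 [J2]: (5,4,2)
link5: (6,4,2)
C 5-0 [J2]: (6,4,3)
link6: (7,4,3)
P 6-4 [J1]: (7,5,3)
R 3-1 [J1]: (7,6,3)
Grübler: 3·6 − 2·6 − 3 = 3

M = 3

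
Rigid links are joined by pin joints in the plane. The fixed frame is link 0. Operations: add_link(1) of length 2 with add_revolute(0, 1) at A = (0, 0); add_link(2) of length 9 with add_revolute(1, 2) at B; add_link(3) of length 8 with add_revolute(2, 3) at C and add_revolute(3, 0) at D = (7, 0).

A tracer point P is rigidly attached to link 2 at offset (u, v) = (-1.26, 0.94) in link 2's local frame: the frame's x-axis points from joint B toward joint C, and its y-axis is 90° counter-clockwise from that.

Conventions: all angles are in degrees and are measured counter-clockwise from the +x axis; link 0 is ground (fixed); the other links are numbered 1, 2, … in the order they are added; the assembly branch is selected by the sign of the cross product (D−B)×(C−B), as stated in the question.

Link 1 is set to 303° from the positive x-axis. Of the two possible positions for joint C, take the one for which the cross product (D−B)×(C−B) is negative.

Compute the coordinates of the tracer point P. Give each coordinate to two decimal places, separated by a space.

A=(0,0), D=(7.00,0)
B = A + 2.00·(cos303°, sin303°) = (1.0893, -1.6773)
|BD| = 6.1441
circle(B,9.00) ∩ circle(D,8.00): a=4.4555, h=7.8198
  candidates: C₊=(3.2407,7.0617) cross=48.045; C₋=(7.5103,-7.9837) cross=-48.045
  branch - wants cross < 0 → take C=(7.5103,-7.9837) (cross=-48.045)
ex = (C−B)/|BC| = (0.7134,-0.7007); ey = (0.7007,0.7134)
P = B + -1.26·ex + 0.94·ey = (0.8490,-0.1238)

0.85 -0.12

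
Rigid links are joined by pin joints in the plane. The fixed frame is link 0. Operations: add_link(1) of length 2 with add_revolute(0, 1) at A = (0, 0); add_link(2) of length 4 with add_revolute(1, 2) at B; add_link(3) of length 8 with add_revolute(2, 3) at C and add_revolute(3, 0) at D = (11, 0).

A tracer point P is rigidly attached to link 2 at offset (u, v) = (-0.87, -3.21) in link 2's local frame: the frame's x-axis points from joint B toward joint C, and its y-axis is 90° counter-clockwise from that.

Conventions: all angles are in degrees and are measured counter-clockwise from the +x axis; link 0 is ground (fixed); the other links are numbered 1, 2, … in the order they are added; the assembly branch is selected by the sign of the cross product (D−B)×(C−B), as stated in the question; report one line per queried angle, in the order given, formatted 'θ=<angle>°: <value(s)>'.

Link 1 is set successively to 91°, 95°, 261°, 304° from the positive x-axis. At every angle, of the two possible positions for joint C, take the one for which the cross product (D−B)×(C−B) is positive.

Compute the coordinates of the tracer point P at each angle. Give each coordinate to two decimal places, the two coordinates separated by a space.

A=(0,0), D=(11.00,0)
θ=91°: B = A + 2.00·(cos91°, sin91°) = (-0.0349, 1.9997)
θ=91°: |BD| = 11.2146
θ=91°: circle(B,4.00) ∩ circle(D,8.00): a=3.4673, h=1.9945
θ=91°:   candidates: C₊=(3.7324,3.3440) cross=22.368; C₋=(3.0211,-0.5811) cross=-22.368
θ=91°:   branch + wants cross > 0 → take C=(3.7324,3.3440) (cross=22.368)
θ=91°: ex = (C−B)/|BC| = (0.9418,0.3361); ey = (-0.3361,0.9418)
θ=91°: P = B + -0.87·ex + -3.21·ey = (0.2245,-1.3160)
θ=95°: B = A + 2.00·(cos95°, sin95°) = (-0.1743, 1.9924)
θ=95°: |BD| = 11.3505
θ=95°: circle(B,4.00) ∩ circle(D,8.00): a=3.5608, h=1.8222
θ=95°:   candidates: C₊=(3.6511,3.1613) cross=20.683; C₋=(3.0114,-0.4266) cross=-20.683
θ=95°:   branch + wants cross > 0 → take C=(3.6511,3.1613) (cross=20.683)
θ=95°: ex = (C−B)/|BC| = (0.9564,0.2922); ey = (-0.2922,0.9564)
θ=95°: P = B + -0.87·ex + -3.21·ey = (-0.0683,-1.3317)
θ=261°: B = A + 2.00·(cos261°, sin261°) = (-0.3129, -1.9754)
θ=261°: |BD| = 11.4840
θ=261°: circle(B,4.00) ∩ circle(D,8.00): a=3.6522, h=1.6315
θ=261°:   candidates: C₊=(3.0042,0.2600) cross=18.736; C₋=(3.5655,-2.9543) cross=-18.736
θ=261°:   branch + wants cross > 0 → take C=(3.0042,0.2600) (cross=18.736)
θ=261°: ex = (C−B)/|BC| = (0.8293,0.5588); ey = (-0.5588,0.8293)
θ=261°: P = B + -0.87·ex + -3.21·ey = (0.7595,-5.1235)
θ=304°: B = A + 2.00·(cos304°, sin304°) = (1.1184, -1.6581)
θ=304°: |BD| = 10.0198
θ=304°: circle(B,4.00) ∩ circle(D,8.00): a=2.6146, h=3.0272
θ=304°:   candidates: C₊=(3.1960,1.7600) cross=30.332; C₋=(4.1979,-4.2109) cross=-30.332
θ=304°:   branch + wants cross > 0 → take C=(3.1960,1.7600) (cross=30.332)
θ=304°: ex = (C−B)/|BC| = (0.5194,0.8545); ey = (-0.8545,0.5194)
θ=304°: P = B + -0.87·ex + -3.21·ey = (3.4095,-4.0688)

θ=91°: 0.22 -1.32
θ=95°: -0.07 -1.33
θ=261°: 0.76 -5.12
θ=304°: 3.41 -4.07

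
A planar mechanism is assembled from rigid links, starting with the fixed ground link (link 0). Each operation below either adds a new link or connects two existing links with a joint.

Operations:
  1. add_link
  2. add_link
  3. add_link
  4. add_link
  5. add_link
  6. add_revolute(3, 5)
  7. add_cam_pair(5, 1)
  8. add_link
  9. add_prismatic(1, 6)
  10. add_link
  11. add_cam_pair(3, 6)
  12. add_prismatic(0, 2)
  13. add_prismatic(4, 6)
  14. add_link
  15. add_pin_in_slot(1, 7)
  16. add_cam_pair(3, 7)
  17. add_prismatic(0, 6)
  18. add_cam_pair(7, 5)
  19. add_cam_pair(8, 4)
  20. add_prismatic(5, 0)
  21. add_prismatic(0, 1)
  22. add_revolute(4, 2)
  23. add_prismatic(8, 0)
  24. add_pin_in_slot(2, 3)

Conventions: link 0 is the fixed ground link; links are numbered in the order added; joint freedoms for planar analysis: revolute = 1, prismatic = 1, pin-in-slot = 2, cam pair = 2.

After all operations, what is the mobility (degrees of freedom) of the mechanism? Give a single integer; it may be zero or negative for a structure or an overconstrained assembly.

(L,J1,J2)=(1,0,0); link0 fixed
link1: (2,0,0)
link2: (3,0,0)
link3: (4,0,0)
link4: (5,0,0)
link5: (6,0,0)
R 3-5 [J1]: (6,1,0)
C 5-1 [J2]: (6,1,1)
link6: (7,1,1)
P 1-6 [J1]: (7,2,1)
link7: (8,2,1)
C 3-6 [J2]: (8,2,2)
P 0-2 [J1]: (8,3,2)
P 4-6 [J1]: (8,4,2)
link8: (9,4,2)
PS 1-7 [J2]: (9,4,3)
C 3-7 [J2]: (9,4,4)
P 0-6 [J1]: (9,5,4)
C 7-5 [J2]: (9,5,5)
C 8-4 [J2]: (9,5,6)
P 5-0 [J1]: (9,6,6)
P 0-1 [J1]: (9,7,6)
R 4-2 [J1]: (9,8,6)
P 8-0 [J1]: (9,9,6)
PS 2-3 [J2]: (9,9,7)
Grübler: 3·8 − 2·9 − 7 = -1

M = -1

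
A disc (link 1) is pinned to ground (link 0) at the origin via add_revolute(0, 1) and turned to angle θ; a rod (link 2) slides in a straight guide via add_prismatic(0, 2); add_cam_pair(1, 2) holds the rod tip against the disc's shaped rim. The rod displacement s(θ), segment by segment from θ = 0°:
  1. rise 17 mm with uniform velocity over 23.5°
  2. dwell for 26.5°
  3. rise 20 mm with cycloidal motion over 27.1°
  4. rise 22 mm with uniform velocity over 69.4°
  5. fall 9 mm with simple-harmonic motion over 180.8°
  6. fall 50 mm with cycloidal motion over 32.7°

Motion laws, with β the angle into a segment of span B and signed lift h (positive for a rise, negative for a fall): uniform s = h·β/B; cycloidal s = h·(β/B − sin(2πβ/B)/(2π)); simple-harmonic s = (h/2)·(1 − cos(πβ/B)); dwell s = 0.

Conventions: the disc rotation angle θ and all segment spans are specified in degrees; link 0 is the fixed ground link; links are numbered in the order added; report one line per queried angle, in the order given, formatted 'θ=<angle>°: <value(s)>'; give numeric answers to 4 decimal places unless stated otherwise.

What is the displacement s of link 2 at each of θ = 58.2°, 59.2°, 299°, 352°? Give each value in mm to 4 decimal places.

segment 1 (0° to 23.5°, uniform, h = 17) is passed completely: s = 0.0000 + (17) = 17.0000
segment 2 (23.5° to 50°, dwell): s unchanged at 17.0000
θ = 58.2° falls in segment 3 (50° to 77.1°, cycloidal, h = 20): β = 58.2 − 50 = 8.2°, B = 27.1°; Δs = 20·(0.3026 − sin(2π·0.3026)/(2π)) = 3.0407; s = 17.0000 + 3.0407 = 20.0407
θ = 59.2° falls in segment 3 (50° to 77.1°, cycloidal, h = 20): β = 59.2 − 50 = 9.2°, B = 27.1°; Δs = 20·(0.3395 − sin(2π·0.3395)/(2π)) = 4.0966; s = 17.0000 + 4.0966 = 21.0966
segment 3 (50° to 77.1°, cycloidal, h = 20) is passed completely: s = 17.0000 + (20) = 37.0000
segment 4 (77.1° to 146.5°, uniform, h = 22) is passed completely: s = 37.0000 + (22) = 59.0000
θ = 299° falls in segment 5 (146.5° to 327.3°, simple-harmonic, h = -9): β = 299 − 146.5 = 152.5°, B = 180.8°; Δs = -9/2·(1 − cos(π·0.8435)) = -8.4668; s = 59.0000 − 8.4668 = 50.5332
segment 5 (146.5° to 327.3°, simple-harmonic, h = -9) is passed completely: s = 59.0000 + (-9) = 50.0000
θ = 352° falls in segment 6 (327.3° to 360°, cycloidal, h = -50): β = 352 − 327.3 = 24.7°, B = 32.7°; Δs = -50·(0.7554 − sin(2π·0.7554)/(2π)) = -45.7208; s = 50.0000 − 45.7208 = 4.2792

θ=58.2°: 20.0407
θ=59.2°: 21.0966
θ=299°: 50.5332
θ=352°: 4.2792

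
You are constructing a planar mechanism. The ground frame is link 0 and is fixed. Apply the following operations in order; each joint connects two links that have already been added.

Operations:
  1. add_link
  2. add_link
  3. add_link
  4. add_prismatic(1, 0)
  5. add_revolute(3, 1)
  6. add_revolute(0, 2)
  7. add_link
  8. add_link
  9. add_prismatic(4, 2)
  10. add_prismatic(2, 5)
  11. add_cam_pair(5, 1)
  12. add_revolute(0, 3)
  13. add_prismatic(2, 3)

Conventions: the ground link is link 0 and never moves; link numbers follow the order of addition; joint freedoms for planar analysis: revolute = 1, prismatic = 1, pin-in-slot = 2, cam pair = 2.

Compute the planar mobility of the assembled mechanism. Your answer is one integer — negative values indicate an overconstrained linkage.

L=1 J1=0 J2=0
add link → L=2 J1=0 J2=0
add link → L=3 J1=0 J2=0
add link → L=4 J1=0 J2=0
P@1,0 dof=1 J1 → L=4 J1=1 J2=0
R@3,1 dof=1 J1 → L=4 J1=2 J2=0
R@0,2 dof=1 J1 → L=4 J1=3 J2=0
add link → L=5 J1=3 J2=0
add link → L=6 J1=3 J2=0
P@4,2 dof=1 J1 → L=6 J1=4 J2=0
P@2,5 dof=1 J1 → L=6 J1=5 J2=0
C@5,1 dof=2 J2 → L=6 J1=5 J2=1
R@0,3 dof=1 J1 → L=6 J1=6 J2=1
P@2,3 dof=1 J1 → L=6 J1=7 J2=1
M=3(L−1)−2J1−J2=3·5−2·7−1=0

M = 0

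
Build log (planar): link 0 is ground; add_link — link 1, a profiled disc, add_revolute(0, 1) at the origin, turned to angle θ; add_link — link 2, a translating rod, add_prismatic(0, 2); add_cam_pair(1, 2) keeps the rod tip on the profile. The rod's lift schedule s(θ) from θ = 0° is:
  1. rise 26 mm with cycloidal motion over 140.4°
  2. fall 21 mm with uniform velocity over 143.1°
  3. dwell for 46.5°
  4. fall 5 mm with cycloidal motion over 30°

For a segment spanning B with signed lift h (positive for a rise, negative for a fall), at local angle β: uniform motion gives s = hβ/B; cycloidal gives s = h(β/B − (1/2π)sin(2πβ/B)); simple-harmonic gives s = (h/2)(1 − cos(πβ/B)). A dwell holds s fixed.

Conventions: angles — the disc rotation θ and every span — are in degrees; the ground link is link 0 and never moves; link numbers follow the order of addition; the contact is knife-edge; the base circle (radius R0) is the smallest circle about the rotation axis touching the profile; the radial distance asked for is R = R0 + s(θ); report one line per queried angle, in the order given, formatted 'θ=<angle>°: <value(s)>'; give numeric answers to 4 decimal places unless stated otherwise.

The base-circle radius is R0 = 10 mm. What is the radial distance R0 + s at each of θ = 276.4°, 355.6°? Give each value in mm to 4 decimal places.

seg 1 [0°–140.4°] cycloidal, h=26: full span → s += 26 → s = 26.0000
seg 2 [140.4°–283.5°] uniform, h=-21: θ=276.4° here. β=136, B=143.1. -21·136/143.1 = -19.9581 → s = 6.0419
seg 2 [140.4°–283.5°] uniform, h=-21: full span → s += -21 → s = 5.0000
seg 3 [283.5°–330°] dwell: s stays 5.0000
seg 4 [330°–360°] cycloidal, h=-5: θ=355.6° here. β=25.6, B=30. -5·(0.8533 − sin(2π·0.8533)/(2π)) = -4.9005 → s = 0.0995
θ=276.4°: R = R0 + s = 10 + 6.0419 = 16.0419
θ=355.6°: R = R0 + s = 10 + 0.0995 = 10.0995

θ=276.4°: 16.0419
θ=355.6°: 10.0995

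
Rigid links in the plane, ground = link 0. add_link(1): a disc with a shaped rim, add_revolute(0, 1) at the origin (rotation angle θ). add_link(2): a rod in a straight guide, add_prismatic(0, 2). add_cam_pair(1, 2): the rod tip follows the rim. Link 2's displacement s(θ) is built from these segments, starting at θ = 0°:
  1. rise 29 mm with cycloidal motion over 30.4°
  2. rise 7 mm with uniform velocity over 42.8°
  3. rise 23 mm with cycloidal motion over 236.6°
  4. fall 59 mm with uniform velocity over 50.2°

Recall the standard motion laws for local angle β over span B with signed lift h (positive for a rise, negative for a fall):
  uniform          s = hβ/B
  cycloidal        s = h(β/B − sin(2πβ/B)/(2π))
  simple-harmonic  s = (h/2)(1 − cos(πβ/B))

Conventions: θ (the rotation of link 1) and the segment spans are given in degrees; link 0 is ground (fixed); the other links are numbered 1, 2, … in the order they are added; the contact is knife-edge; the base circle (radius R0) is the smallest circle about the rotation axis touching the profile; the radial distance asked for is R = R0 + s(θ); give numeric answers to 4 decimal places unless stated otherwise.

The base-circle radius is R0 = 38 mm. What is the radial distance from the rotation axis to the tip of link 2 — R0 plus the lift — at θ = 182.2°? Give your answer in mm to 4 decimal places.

segment 1 (0° to 30.4°, cycloidal, h = 29) is passed completely: s = 0.0000 + (29) = 29.0000
segment 2 (30.4° to 73.2°, uniform, h = 7) is passed completely: s = 29.0000 + (7) = 36.0000
θ = 182.2° falls in segment 3 (73.2° to 309.8°, cycloidal, h = 23): β = 182.2 − 73.2 = 109°, B = 236.6°; Δs = 23·(0.4607 − sin(2π·0.4607)/(2π)) = 9.7010; s = 36.0000 + 9.7010 = 45.7010
R = R0 + s = 38 + 45.7010 = 83.7010

83.7010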